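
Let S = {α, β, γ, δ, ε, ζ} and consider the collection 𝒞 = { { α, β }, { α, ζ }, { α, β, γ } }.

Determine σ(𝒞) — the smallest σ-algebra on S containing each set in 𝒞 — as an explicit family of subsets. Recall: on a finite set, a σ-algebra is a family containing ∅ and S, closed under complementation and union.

|σ(𝒞)| = 32.  σ(𝒞) = { {}, { α }, { β }, { γ }, { ζ }, { α, β }, { α, γ }, { α, ζ }, { β, γ }, { β, ζ }, { γ, ζ }, { δ, ε }, { α, β, γ }, { α, β, ζ }, { α, γ, ζ }, { α, δ, ε }, { β, γ, ζ }, { β, δ, ε }, { γ, δ, ε }, { δ, ε, ζ }, { α, β, γ, ζ }, { α, β, δ, ε }, { α, γ, δ, ε }, { α, δ, ε, ζ }, { β, γ, δ, ε }, { β, δ, ε, ζ }, { γ, δ, ε, ζ }, { α, β, γ, δ, ε }, { α, β, δ, ε, ζ }, { α, γ, δ, ε, ζ }, { β, γ, δ, ε, ζ }, S }

Check:
Begin from { {}, { α, β }, { α, ζ }, { α, β, γ }, S } (that is, 𝒞 plus ∅ and S).
Step 1. New:
  { α, β, ζ }  = { α, β } ∪ { α, ζ }
  { δ, ε, ζ }  = { α, β, γ }ᶜ
  { α, β, γ, ζ }  = { α, β, γ } ∪ { α, ζ }
  { β, γ, δ, ε }  = { α, ζ }ᶜ
  { γ, δ, ε, ζ }  = { α, β }ᶜ
Step 2. New:
  { δ, ε }  = { α, β, γ, ζ }ᶜ
  { γ, δ, ε }  = { α, β, ζ }ᶜ
  { α, δ, ε, ζ }  = { α, ζ } ∪ { δ, ε, ζ }
  { α, β, γ, δ, ε }  = { α, β, γ } ∪ { β, γ, δ, ε }
  { α, β, δ, ε, ζ }  = { α, β } ∪ { δ, ε, ζ }
  { α, γ, δ, ε, ζ }  = { γ, δ, ε, ζ } ∪ { α, ζ }
  { β, γ, δ, ε, ζ }  = { γ, δ, ε, ζ } ∪ { β, γ, δ, ε }
Step 3: +6 →
  { α }  = { β, γ, δ, ε, ζ }ᶜ
  { β }  = { α, γ, δ, ε, ζ }ᶜ
  { γ }  = { α, β, δ, ε, ζ }ᶜ
  { ζ }  = { α, β, γ, δ, ε }ᶜ
  { β, γ }  = { α, δ, ε, ζ }ᶜ
  { α, β, δ, ε }  = { δ, ε } ∪ { α, β }
Step 4 adds 9:
  { α, γ }  = { γ } ∪ { α }
  { β, ζ }  = { β } ∪ { ζ }
  { γ, ζ }  = { α, β, δ, ε }ᶜ
  { α, γ, ζ }  = { α, ζ } ∪ { γ }
  { α, δ, ε }  = { δ, ε } ∪ { α }
  { β, γ, ζ }  = { ζ } ∪ { β, γ }
  { β, δ, ε }  = { β } ∪ { δ, ε }
  { α, γ, δ, ε }  = { γ, δ, ε } ∪ { α }
  { β, δ, ε, ζ }  = { β } ∪ { δ, ε, ζ }
Step 5 adds nothing — fixpoint reached.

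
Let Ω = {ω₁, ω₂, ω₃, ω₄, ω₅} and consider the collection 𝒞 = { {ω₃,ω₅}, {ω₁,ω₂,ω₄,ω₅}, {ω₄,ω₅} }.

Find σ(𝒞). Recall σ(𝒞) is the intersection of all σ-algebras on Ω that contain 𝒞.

Begin from { ∅, {ω₃,ω₅}, {ω₄,ω₅}, {ω₁,ω₂,ω₄,ω₅}, Ω } (that is, 𝒞 plus ∅ and Ω).
Round 1: +4 →
  {ω₃}  = ᶜ of {ω₁,ω₂,ω₄,ω₅}
  {ω₁,ω₂,ω₃}  = ᶜ of {ω₄,ω₅}
  {ω₁,ω₂,ω₄}  = ᶜ of {ω₃,ω₅}
  {ω₃,ω₄,ω₅}  = {ω₄,ω₅} ∪ {ω₃,ω₅}
  |family| = 9
Round 2: 3 new —
  {ω₁,ω₂}  = ᶜ of {ω₃,ω₄,ω₅}
  {ω₁,ω₂,ω₃,ω₄}  = {ω₁,ω₂,ω₃} ∪ {ω₁,ω₂,ω₄}
  {ω₁,ω₂,ω₃,ω₅}  = {ω₁,ω₂,ω₃} ∪ {ω₃,ω₅}
  |family| = 12
Round 3 adds 2:
  {ω₄}  = ᶜ of {ω₁,ω₂,ω₃,ω₅}
  {ω₅}  = ᶜ of {ω₁,ω₂,ω₃,ω₄}
  |family| = 14
Round 4: +2 →
  {ω₃,ω₄}  = {ω₃} ∪ {ω₄}
  {ω₁,ω₂,ω₅}  = {ω₁,ω₂} ∪ {ω₅}
  |family| = 16
Round 5: closed — nothing new.

Therefore σ(𝒞) = { ∅, {ω₃}, {ω₄}, {ω₅}, {ω₁,ω₂}, {ω₃,ω₄}, {ω₃,ω₅}, {ω₄,ω₅}, {ω₁,ω₂,ω₃}, {ω₁,ω₂,ω₄}, {ω₁,ω₂,ω₅}, {ω₃,ω₄,ω₅}, {ω₁,ω₂,ω₃,ω₄}, {ω₁,ω₂,ω₃,ω₅}, {ω₁,ω₂,ω₄,ω₅}, Ω } (|σ(𝒞)| = 16).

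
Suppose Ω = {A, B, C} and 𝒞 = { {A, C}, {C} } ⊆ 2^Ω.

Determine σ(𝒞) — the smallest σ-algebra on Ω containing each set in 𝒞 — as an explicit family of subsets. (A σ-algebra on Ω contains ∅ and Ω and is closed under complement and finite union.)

σ(𝒞) (8 sets): { {}, {A}, {B}, {C}, {A, B}, {A, C}, {B, C}, Ω }

Working:
Take S₀ = 𝒞 ∪ {∅, Ω} = { {}, {C}, {A, C}, Ω }.
Step 1 (2 new):
  {B}  = complement {A, C}
  {A, B}  = complement {C}
Step 2: 1 new —
  {B, C}  = {C} ∪ {B}
Step 3: +1 →
  {A}  = complement {B, C}
After Step 4 the family is unchanged; done.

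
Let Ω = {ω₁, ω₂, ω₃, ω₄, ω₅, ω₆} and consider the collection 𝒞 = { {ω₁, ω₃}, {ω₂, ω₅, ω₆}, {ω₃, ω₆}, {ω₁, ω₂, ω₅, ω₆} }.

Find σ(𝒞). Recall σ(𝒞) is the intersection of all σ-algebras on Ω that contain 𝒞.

Begin from { {}, {ω₁, ω₃}, {ω₃, ω₆}, {ω₂, ω₅, ω₆}, {ω₁, ω₂, ω₅, ω₆}, Ω } (that is, 𝒞 plus ∅ and Ω).
Pass 1: 7 new —
  {ω₃, ω₄}  = Ω∖{ω₁, ω₂, ω₅, ω₆}
  {ω₁, ω₃, ω₄}  = Ω∖{ω₂, ω₅, ω₆}
  {ω₁, ω₃, ω₆}  = {ω₁, ω₃} ∪ {ω₃, ω₆}
  {ω₁, ω₂, ω₄, ω₅}  = Ω∖{ω₃, ω₆}
  {ω₂, ω₃, ω₅, ω₆}  = {ω₃, ω₆} ∪ {ω₂, ω₅, ω₆}
  {ω₂, ω₄, ω₅, ω₆}  = Ω∖{ω₁, ω₃}
  {ω₁, ω₂, ω₃, ω₅, ω₆}  = {ω₁, ω₃} ∪ {ω₂, ω₅, ω₆}
Pass 2 adds 8:
  {ω₄}  = Ω∖{ω₁, ω₂, ω₃, ω₅, ω₆}
  {ω₁, ω₄}  = Ω∖{ω₂, ω₃, ω₅, ω₆}
  {ω₂, ω₄, ω₅}  = Ω∖{ω₁, ω₃, ω₆}
  {ω₃, ω₄, ω₆}  = {ω₃, ω₄} ∪ {ω₃, ω₆}
  {ω₁, ω₃, ω₄, ω₆}  = {ω₃, ω₄} ∪ {ω₁, ω₃, ω₆}
  {ω₁, ω₂, ω₃, ω₄, ω₅}  = {ω₃, ω₄} ∪ {ω₁, ω₂, ω₄, ω₅}
  {ω₁, ω₂, ω₄, ω₅, ω₆}  = {ω₂, ω₅, ω₆} ∪ {ω₁, ω₂, ω₄, ω₅}
  {ω₂, ω₃, ω₄, ω₅, ω₆}  = {ω₃, ω₄} ∪ {ω₂, ω₅, ω₆}
Pass 3. New:
  {ω₁}  = Ω∖{ω₂, ω₃, ω₄, ω₅, ω₆}
  {ω₃}  = Ω∖{ω₁, ω₂, ω₄, ω₅, ω₆}
  {ω₆}  = Ω∖{ω₁, ω₂, ω₃, ω₄, ω₅}
  {ω₂, ω₅}  = Ω∖{ω₁, ω₃, ω₄, ω₆}
  {ω₁, ω₂, ω₅}  = Ω∖{ω₃, ω₄, ω₆}
  {ω₂, ω₃, ω₄, ω₅}  = {ω₃, ω₄} ∪ {ω₂, ω₄, ω₅}
Pass 4: 5 new —
  {ω₁, ω₆}  = Ω∖{ω₂, ω₃, ω₄, ω₅}
  {ω₄, ω₆}  = {ω₆} ∪ {ω₄}
  {ω₁, ω₄, ω₆}  = {ω₆} ∪ {ω₁, ω₄}
  {ω₂, ω₃, ω₅}  = {ω₂, ω₅} ∪ {ω₃}
  {ω₁, ω₂, ω₃, ω₅}  = {ω₂, ω₅} ∪ {ω₁, ω₃}
After Pass 5 the family is unchanged; done.

Therefore σ(𝒞) = { {}, {ω₁}, {ω₃}, {ω₄}, {ω₆}, {ω₁, ω₃}, {ω₁, ω₄}, {ω₁, ω₆}, {ω₂, ω₅}, {ω₃, ω₄}, {ω₃, ω₆}, {ω₄, ω₆}, {ω₁, ω₂, ω₅}, {ω₁, ω₃, ω₄}, {ω₁, ω₃, ω₆}, {ω₁, ω₄, ω₆}, {ω₂, ω₃, ω₅}, {ω₂, ω₄, ω₅}, {ω₂, ω₅, ω₆}, {ω₃, ω₄, ω₆}, {ω₁, ω₂, ω₃, ω₅}, {ω₁, ω₂, ω₄, ω₅}, {ω₁, ω₂, ω₅, ω₆}, {ω₁, ω₃, ω₄, ω₆}, {ω₂, ω₃, ω₄, ω₅}, {ω₂, ω₃, ω₅, ω₆}, {ω₂, ω₄, ω₅, ω₆}, {ω₁, ω₂, ω₃, ω₄, ω₅}, {ω₁, ω₂, ω₃, ω₅, ω₆}, {ω₁, ω₂, ω₄, ω₅, ω₆}, {ω₂, ω₃, ω₄, ω₅, ω₆}, Ω } (|σ(𝒞)| = 32).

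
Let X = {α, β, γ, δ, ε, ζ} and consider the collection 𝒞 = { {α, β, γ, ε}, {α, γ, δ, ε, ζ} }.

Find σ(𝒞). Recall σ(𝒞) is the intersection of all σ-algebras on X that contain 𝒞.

|σ(𝒞)| = 8.  σ(𝒞) = { {}, {β}, {δ, ζ}, {α, γ, ε}, {β, δ, ζ}, {α, β, γ, ε}, {α, γ, δ, ε, ζ}, X }

Trace:
Take S₀ = 𝒞 ∪ {∅, X} = { {}, {α, β, γ, ε}, {α, γ, δ, ε, ζ}, X }.
Pass 1 adds 2:
  {β}  = ᶜ of {α, γ, δ, ε, ζ}
  {δ, ζ}  = ᶜ of {α, β, γ, ε}
  [6 total]
Pass 2 adds 1:
  {β, δ, ζ}  = {β} ∪ {δ, ζ}
  [7 total]
Pass 3: +1 →
  {α, γ, ε}  = ᶜ of {β, δ, ζ}
  [8 total]
After Pass 4 the family is unchanged; done.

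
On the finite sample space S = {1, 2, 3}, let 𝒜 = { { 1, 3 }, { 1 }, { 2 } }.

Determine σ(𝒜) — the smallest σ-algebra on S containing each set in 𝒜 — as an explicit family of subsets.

σ(𝒜) (8 sets): { {  }, { 1 }, { 2 }, { 3 }, { 1, 2 }, { 1, 3 }, { 2, 3 }, S }

Check:
Begin from { {  }, { 1 }, { 2 }, { 1, 3 }, S } (that is, 𝒜 plus ∅ and S).
Iteration 1. New:
  { 1, 2 }  = { 2 } ∪ { 1 }
  { 2, 3 }  = { 1 }ᶜ
  |family| = 7
Iteration 2: 1 new —
  { 3 }  = { 1, 2 }ᶜ
  |family| = 8
Iteration 3: stable.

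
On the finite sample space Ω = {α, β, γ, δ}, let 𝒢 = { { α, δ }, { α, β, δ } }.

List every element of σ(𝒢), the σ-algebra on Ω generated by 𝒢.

σ(𝒢) = { {  }, { β }, { γ }, { α, δ }, { β, γ }, { α, β, δ }, { α, γ, δ }, Ω }

Trace:
Begin from { {  }, { α, δ }, { α, β, δ }, Ω } (that is, 𝒢 plus ∅ and Ω).
Pass 1 (2 new):
  { γ }  = complement { α, β, δ }
  { β, γ }  = complement { α, δ }
  (now 6)
Pass 2: 1 new —
  { α, γ, δ }  = { γ } ∪ { α, δ }
  (now 7)
Pass 3. New:
  { β }  = complement { α, γ, δ }
  (now 8)
Pass 4: already closed under ᶜ and ∪.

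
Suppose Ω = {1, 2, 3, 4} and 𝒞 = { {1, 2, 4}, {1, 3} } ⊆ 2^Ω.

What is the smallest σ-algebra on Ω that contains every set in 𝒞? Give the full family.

Answer: σ(𝒞) = { {}, {1}, {3}, {1, 3}, {2, 4}, {1, 2, 4}, {2, 3, 4}, Ω }

Check:
Initial family (4 sets): { {}, {1, 3}, {1, 2, 4}, Ω }.
Iteration 1: 2 new —
  {3}  = {1, 2, 4}ᶜ
  {2, 4}  = {1, 3}ᶜ
  |family| = 6
Iteration 2: +1 →
  {2, 3, 4}  = {3} ∪ {2, 4}
  |family| = 7
Iteration 3 (1 new):
  {1}  = {2, 3, 4}ᶜ
  |family| = 8
Iteration 4: no new sets; the family is a σ-algebra.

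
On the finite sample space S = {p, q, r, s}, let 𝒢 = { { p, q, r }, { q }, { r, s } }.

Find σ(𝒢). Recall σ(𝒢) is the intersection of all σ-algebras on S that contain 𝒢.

Start: 𝒢 ∪ {∅, S} = { {}, { q }, { r, s }, { p, q, r }, S }.
Round 1 (4 new):
  { s }  = complement { p, q, r }
  { p, q }  = complement { r, s }
  { p, r, s }  = complement { q }
  { q, r, s }  = { r, s } ∪ { q }
  — 9 sets.
Round 2: 3 new —
  { p }  = complement { q, r, s }
  { q, s }  = { q } ∪ { s }
  { p, q, s }  = { p, q } ∪ { s }
  — 12 sets.
Round 3. New:
  { r }  = complement { p, q, s }
  { p, r }  = complement { q, s }
  { p, s }  = { s } ∪ { p }
  — 15 sets.
Round 4. New:
  { q, r }  = complement { p, s }
  — 16 sets.
Round 5: already closed under ᶜ and ∪.

Hence σ(𝒢) has 16 members: { {}, { p }, { q }, { r }, { s }, { p, q }, { p, r }, { p, s }, { q, r }, { q, s }, { r, s }, { p, q, r }, { p, q, s }, { p, r, s }, { q, r, s }, S }.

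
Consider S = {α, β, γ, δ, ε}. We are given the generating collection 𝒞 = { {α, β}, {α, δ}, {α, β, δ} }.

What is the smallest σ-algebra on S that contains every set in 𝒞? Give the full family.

|σ(𝒞)| = 16.  σ(𝒞) = { ∅, {α}, {β}, {δ}, {α, β}, {α, δ}, {β, δ}, {γ, ε}, {α, β, δ}, {α, γ, ε}, {β, γ, ε}, {γ, δ, ε}, {α, β, γ, ε}, {α, γ, δ, ε}, {β, γ, δ, ε}, S }

Trace:
Seed the family with 𝒞 together with ∅ and S: { ∅, {α, β}, {α, δ}, {α, β, δ}, S }.
Iteration 1 adds 3:
  {γ, ε}  = complement {α, β, δ}
  {β, γ, ε}  = complement {α, δ}
  {γ, δ, ε}  = complement {α, β}
  |family| = 8
Iteration 2. New:
  {α, β, γ, ε}  = {γ, ε} ∪ {α, β}
  {α, γ, δ, ε}  = {γ, ε} ∪ {α, δ}
  {β, γ, δ, ε}  = {γ, δ, ε} ∪ {β, γ, ε}
  |family| = 11
Iteration 3. New:
  {α}  = complement {β, γ, δ, ε}
  {β}  = complement {α, γ, δ, ε}
  {δ}  = complement {α, β, γ, ε}
  |family| = 14
Iteration 4 (2 new):
  {β, δ}  = {δ} ∪ {β}
  {α, γ, ε}  = {γ, ε} ∪ {α}
  |family| = 16
Iteration 5: closed — nothing new.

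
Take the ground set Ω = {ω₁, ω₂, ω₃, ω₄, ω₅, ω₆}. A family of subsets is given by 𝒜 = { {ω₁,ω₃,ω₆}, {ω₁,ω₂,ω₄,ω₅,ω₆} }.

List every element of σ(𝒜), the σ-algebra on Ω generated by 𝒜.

σ(𝒜) = { ∅, {ω₃}, {ω₁,ω₆}, {ω₁,ω₃,ω₆}, {ω₂,ω₄,ω₅}, {ω₂,ω₃,ω₄,ω₅}, {ω₁,ω₂,ω₄,ω₅,ω₆}, Ω }

Trace:
Seed the family with 𝒜 together with ∅ and Ω: { ∅, {ω₁,ω₃,ω₆}, {ω₁,ω₂,ω₄,ω₅,ω₆}, Ω }.
Iteration 1: 2 new —
  {ω₃}  = complement {ω₁,ω₂,ω₄,ω₅,ω₆}
  {ω₂,ω₄,ω₅}  = complement {ω₁,ω₃,ω₆}
  [6 total]
Iteration 2: 1 new —
  {ω₂,ω₃,ω₄,ω₅}  = {ω₃} ∪ {ω₂,ω₄,ω₅}
  [7 total]
Iteration 3: +1 →
  {ω₁,ω₆}  = complement {ω₂,ω₃,ω₄,ω₅}
  [8 total]
Iteration 4: stable.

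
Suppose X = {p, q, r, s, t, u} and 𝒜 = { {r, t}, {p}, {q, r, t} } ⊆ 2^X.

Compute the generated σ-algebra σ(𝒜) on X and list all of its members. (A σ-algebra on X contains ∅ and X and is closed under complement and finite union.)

Start: 𝒜 ∪ {∅, X} = { {}, {p}, {r, t}, {q, r, t}, X }.
Round 1: 5 new —
  {p, r, t}  = {r, t} ∪ {p}
  {p, s, u}  = {q, r, t}ᶜ
  {p, q, r, t}  = {q, r, t} ∪ {p}
  {p, q, s, u}  = {r, t}ᶜ
  {q, r, s, t, u}  = {p}ᶜ
  |family| = 10
Round 2: +3 →
  {s, u}  = {p, q, r, t}ᶜ
  {q, s, u}  = {p, r, t}ᶜ
  {p, r, s, t, u}  = {p, r, t} ∪ {p, s, u}
  |family| = 13
Round 3: +2 →
  {q}  = {p, r, s, t, u}ᶜ
  {r, s, t, u}  = {r, t} ∪ {s, u}
  |family| = 15
Round 4. New:
  {p, q}  = {r, s, t, u}ᶜ
  |family| = 16
Round 5: stable.

Therefore σ(𝒜) = { {}, {p}, {q}, {p, q}, {r, t}, {s, u}, {p, r, t}, {p, s, u}, {q, r, t}, {q, s, u}, {p, q, r, t}, {p, q, s, u}, {r, s, t, u}, {p, r, s, t, u}, {q, r, s, t, u}, X } (|σ(𝒜)| = 16).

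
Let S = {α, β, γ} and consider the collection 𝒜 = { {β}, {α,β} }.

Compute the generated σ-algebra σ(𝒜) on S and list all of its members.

Seed the family with 𝒜 together with ∅ and S: { ∅, {β}, {α,β}, S }.
Round 1: 2 new —
  {γ}  = ᶜ of {α,β}
  {α,γ}  = ᶜ of {β}
  [6 total]
Round 2 adds 1:
  {β,γ}  = {γ} ∪ {β}
  [7 total]
Round 3. New:
  {α}  = ᶜ of {β,γ}
  [8 total]
Round 4: no new sets; the family is a σ-algebra.

Hence σ(𝒜) has 8 members: { ∅, {α}, {β}, {γ}, {α,β}, {α,γ}, {β,γ}, S }.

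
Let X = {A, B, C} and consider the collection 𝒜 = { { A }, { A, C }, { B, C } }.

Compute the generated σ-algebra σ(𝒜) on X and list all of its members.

Seed the family with 𝒜 together with ∅ and X: { {  }, { A }, { A, C }, { B, C }, X }.
Iteration 1. New:
  { B }  = X∖{ A, C }
  (now 6)
Iteration 2 adds 1:
  { A, B }  = { B } ∪ { A }
  (now 7)
Iteration 3: +1 →
  { C }  = X∖{ A, B }
  (now 8)
Iteration 4 adds nothing — fixpoint reached.

|σ(𝒜)| = 8.  σ(𝒜) = { {  }, { A }, { B }, { C }, { A, B }, { A, C }, { B, C }, X }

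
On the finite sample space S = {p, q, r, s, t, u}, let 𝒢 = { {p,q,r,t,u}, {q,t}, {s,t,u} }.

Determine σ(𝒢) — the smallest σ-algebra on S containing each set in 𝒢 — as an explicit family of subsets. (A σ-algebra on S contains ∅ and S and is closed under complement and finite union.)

Take S₀ = 𝒢 ∪ {∅, S} = { {}, {q,t}, {s,t,u}, {p,q,r,t,u}, S }.
Step 1: +4 →
  {s}  = {p,q,r,t,u}ᶜ
  {p,q,r}  = {s,t,u}ᶜ
  {p,r,s,u}  = {q,t}ᶜ
  {q,s,t,u}  = {q,t} ∪ {s,t,u}
  [9 total]
Step 2: 6 new —
  {p,r}  = {q,s,t,u}ᶜ
  {q,s,t}  = {q,t} ∪ {s}
  {p,q,r,s}  = {p,q,r} ∪ {s}
  {p,q,r,t}  = {q,t} ∪ {p,q,r}
  {p,q,r,s,u}  = {p,q,r} ∪ {p,r,s,u}
  {p,r,s,t,u}  = {p,r,s,u} ∪ {s,t,u}
  [15 total]
Step 3: +7 →
  {q}  = {p,r,s,t,u}ᶜ
  {t}  = {p,q,r,s,u}ᶜ
  {s,u}  = {p,q,r,t}ᶜ
  {t,u}  = {p,q,r,s}ᶜ
  {p,r,s}  = {p,r} ∪ {s}
  {p,r,u}  = {q,s,t}ᶜ
  {p,q,r,s,t}  = {q,t} ∪ {p,q,r,s}
  [22 total]
Step 4: 9 new —
  {u}  = {p,q,r,s,t}ᶜ
  {q,s}  = {q} ∪ {s}
  {s,t}  = {t} ∪ {s}
  {p,r,t}  = {p,r} ∪ {t}
  {q,s,u}  = {q} ∪ {s,u}
  {q,t,u}  = {p,r,s}ᶜ
  {p,q,r,u}  = {p,r,u} ∪ {q}
  {p,r,s,t}  = {p,r,s} ∪ {t}
  {p,r,t,u}  = {t,u} ∪ {p,r,u}
  [31 total]
Step 5: 1 new —
  {q,u}  = {p,r,s,t}ᶜ
  [32 total]
Step 6: already closed under ᶜ and ∪.

|σ(𝒢)| = 32.  σ(𝒢) = { {}, {q}, {s}, {t}, {u}, {p,r}, {q,s}, {q,t}, {q,u}, {s,t}, {s,u}, {t,u}, {p,q,r}, {p,r,s}, {p,r,t}, {p,r,u}, {q,s,t}, {q,s,u}, {q,t,u}, {s,t,u}, {p,q,r,s}, {p,q,r,t}, {p,q,r,u}, {p,r,s,t}, {p,r,s,u}, {p,r,t,u}, {q,s,t,u}, {p,q,r,s,t}, {p,q,r,s,u}, {p,q,r,t,u}, {p,r,s,t,u}, S }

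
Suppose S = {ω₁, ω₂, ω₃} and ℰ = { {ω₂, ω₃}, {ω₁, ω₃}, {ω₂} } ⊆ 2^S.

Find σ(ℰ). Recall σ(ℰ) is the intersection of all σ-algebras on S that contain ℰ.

Answer: σ(ℰ) = { ∅, {ω₁}, {ω₂}, {ω₃}, {ω₁, ω₂}, {ω₁, ω₃}, {ω₂, ω₃}, S }

Trace:
Take S₀ = ℰ ∪ {∅, S} = { ∅, {ω₂}, {ω₁, ω₃}, {ω₂, ω₃}, S }.
Iteration 1. New:
  {ω₁}  = {ω₂, ω₃}ᶜ
Iteration 2: +1 →
  {ω₁, ω₂}  = {ω₂} ∪ {ω₁}
Iteration 3: 1 new —
  {ω₃}  = {ω₁, ω₂}ᶜ
Iteration 4: stable.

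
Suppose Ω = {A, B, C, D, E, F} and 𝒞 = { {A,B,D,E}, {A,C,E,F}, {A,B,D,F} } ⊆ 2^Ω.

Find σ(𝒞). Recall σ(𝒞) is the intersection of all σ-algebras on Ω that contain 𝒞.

Start: 𝒞 ∪ {∅, Ω} = { {}, {A,B,D,E}, {A,B,D,F}, {A,C,E,F}, Ω }.
Pass 1 (4 new):
  {B,D}  = {A,C,E,F}ᶜ
  {C,E}  = {A,B,D,F}ᶜ
  {C,F}  = {A,B,D,E}ᶜ
  {A,B,D,E,F}  = {A,B,D,F} ∪ {A,B,D,E}
Pass 2 (6 new):
  {C}  = {A,B,D,E,F}ᶜ
  {C,E,F}  = {C,F} ∪ {C,E}
  {B,C,D,E}  = {C,E} ∪ {B,D}
  {B,C,D,F}  = {C,F} ∪ {B,D}
  {A,B,C,D,E}  = {A,B,D,E} ∪ {C,E}
  {A,B,C,D,F}  = {A,B,D,F} ∪ {C,F}
Pass 3: +7 →
  {E}  = {A,B,C,D,F}ᶜ
  {F}  = {A,B,C,D,E}ᶜ
  {A,E}  = {B,C,D,F}ᶜ
  {A,F}  = {B,C,D,E}ᶜ
  {A,B,D}  = {C,E,F}ᶜ
  {B,C,D}  = {C} ∪ {B,D}
  {B,C,D,E,F}  = {B,C,D,F} ∪ {C,E,F}
Pass 4 (8 new):
  {A}  = {B,C,D,E,F}ᶜ
  {E,F}  = {F} ∪ {E}
  {A,C,E}  = {A,E} ∪ {C,E}
  {A,C,F}  = {A,F} ∪ {C}
  {A,E,F}  = {B,C,D}ᶜ
  {B,D,E}  = {B,D} ∪ {E}
  {B,D,F}  = {B,D} ∪ {F}
  {A,B,C,D}  = {B,C,D} ∪ {A,B,D}
Pass 5 (2 new):
  {A,C}  = {C} ∪ {A}
  {B,D,E,F}  = {B,D,F} ∪ {E,F}
Pass 6 adds nothing — fixpoint reached.

Therefore σ(𝒞) = { {}, {A}, {C}, {E}, {F}, {A,C}, {A,E}, {A,F}, {B,D}, {C,E}, {C,F}, {E,F}, {A,B,D}, {A,C,E}, {A,C,F}, {A,E,F}, {B,C,D}, {B,D,E}, {B,D,F}, {C,E,F}, {A,B,C,D}, {A,B,D,E}, {A,B,D,F}, {A,C,E,F}, {B,C,D,E}, {B,C,D,F}, {B,D,E,F}, {A,B,C,D,E}, {A,B,C,D,F}, {A,B,D,E,F}, {B,C,D,E,F}, Ω } (|σ(𝒞)| = 32).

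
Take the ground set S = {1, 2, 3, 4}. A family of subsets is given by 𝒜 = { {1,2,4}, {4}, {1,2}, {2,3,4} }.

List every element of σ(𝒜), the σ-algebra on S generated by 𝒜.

|σ(𝒜)| = 16.  σ(𝒜) = { {}, {1}, {2}, {3}, {4}, {1,2}, {1,3}, {1,4}, {2,3}, {2,4}, {3,4}, {1,2,3}, {1,2,4}, {1,3,4}, {2,3,4}, S }

Check:
Begin from { {}, {4}, {1,2}, {1,2,4}, {2,3,4}, S } (that is, 𝒜 plus ∅ and S).
Pass 1 (4 new):
  {1}  = {2,3,4}ᶜ
  {3}  = {1,2,4}ᶜ
  {3,4}  = {1,2}ᶜ
  {1,2,3}  = {4}ᶜ
Pass 2 (3 new):
  {1,3}  = {3} ∪ {1}
  {1,4}  = {4} ∪ {1}
  {1,3,4}  = {3,4} ∪ {1}
Pass 3: +3 →
  {2}  = {1,3,4}ᶜ
  {2,3}  = {1,4}ᶜ
  {2,4}  = {1,3}ᶜ
Pass 4 adds nothing — fixpoint reached.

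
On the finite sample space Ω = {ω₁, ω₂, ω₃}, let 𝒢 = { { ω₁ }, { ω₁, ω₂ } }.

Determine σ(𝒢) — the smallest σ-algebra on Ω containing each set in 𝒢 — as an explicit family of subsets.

Take S₀ = 𝒢 ∪ {∅, Ω} = { ∅, { ω₁ }, { ω₁, ω₂ }, Ω }.
Round 1: 2 new —
  { ω₃ }  = Ω∖{ ω₁, ω₂ }
  { ω₂, ω₃ }  = Ω∖{ ω₁ }
  (now 6)
Round 2: 1 new —
  { ω₁, ω₃ }  = { ω₃ } ∪ { ω₁ }
  (now 7)
Round 3: 1 new —
  { ω₂ }  = Ω∖{ ω₁, ω₃ }
  (now 8)
Round 4: no new sets; the family is a σ-algebra.

Therefore σ(𝒢) = { ∅, { ω₁ }, { ω₂ }, { ω₃ }, { ω₁, ω₂ }, { ω₁, ω₃ }, { ω₂, ω₃ }, Ω } (|σ(𝒢)| = 8).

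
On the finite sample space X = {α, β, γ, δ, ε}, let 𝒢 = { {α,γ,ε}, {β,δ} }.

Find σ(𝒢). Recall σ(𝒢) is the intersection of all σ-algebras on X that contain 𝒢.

Begin from { ∅, {β,δ}, {α,γ,ε}, X } (that is, 𝒢 plus ∅ and X).
Pass 1: already closed under ᶜ and ∪.

|σ(𝒢)| = 4.  σ(𝒢) = { ∅, {β,δ}, {α,γ,ε}, X }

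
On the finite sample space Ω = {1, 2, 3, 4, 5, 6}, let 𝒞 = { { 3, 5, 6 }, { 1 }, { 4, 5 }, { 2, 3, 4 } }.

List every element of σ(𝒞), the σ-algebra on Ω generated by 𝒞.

Answer: σ(𝒞) = { {}, { 1 }, { 2 }, { 3 }, { 4 }, { 5 }, { 6 }, { 1, 2 }, { 1, 3 }, { 1, 4 }, { 1, 5 }, { 1, 6 }, { 2, 3 }, { 2, 4 }, { 2, 5 }, { 2, 6 }, { 3, 4 }, { 3, 5 }, { 3, 6 }, { 4, 5 }, { 4, 6 }, { 5, 6 }, { 1, 2, 3 }, { 1, 2, 4 }, { 1, 2, 5 }, { 1, 2, 6 }, { 1, 3, 4 }, { 1, 3, 5 }, { 1, 3, 6 }, { 1, 4, 5 }, { 1, 4, 6 }, { 1, 5, 6 }, { 2, 3, 4 }, { 2, 3, 5 }, { 2, 3, 6 }, { 2, 4, 5 }, { 2, 4, 6 }, { 2, 5, 6 }, { 3, 4, 5 }, { 3, 4, 6 }, { 3, 5, 6 }, { 4, 5, 6 }, { 1, 2, 3, 4 }, { 1, 2, 3, 5 }, { 1, 2, 3, 6 }, { 1, 2, 4, 5 }, { 1, 2, 4, 6 }, { 1, 2, 5, 6 }, { 1, 3, 4, 5 }, { 1, 3, 4, 6 }, { 1, 3, 5, 6 }, { 1, 4, 5, 6 }, { 2, 3, 4, 5 }, { 2, 3, 4, 6 }, { 2, 3, 5, 6 }, { 2, 4, 5, 6 }, { 3, 4, 5, 6 }, { 1, 2, 3, 4, 5 }, { 1, 2, 3, 4, 6 }, { 1, 2, 3, 5, 6 }, { 1, 2, 4, 5, 6 }, { 1, 3, 4, 5, 6 }, { 2, 3, 4, 5, 6 }, Ω }

Trace:
Initial family (6 sets): { {}, { 1 }, { 4, 5 }, { 2, 3, 4 }, { 3, 5, 6 }, Ω }.
Pass 1. New:
  { 1, 2, 4 }  = ᶜ of { 3, 5, 6 }
  { 1, 4, 5 }  = { 4, 5 } ∪ { 1 }
  { 1, 5, 6 }  = ᶜ of { 2, 3, 4 }
  { 1, 2, 3, 4 }  = { 2, 3, 4 } ∪ { 1 }
  { 1, 2, 3, 6 }  = ᶜ of { 4, 5 }
  { 1, 3, 5, 6 }  = { 3, 5, 6 } ∪ { 1 }
  { 2, 3, 4, 5 }  = { 4, 5 } ∪ { 2, 3, 4 }
  { 3, 4, 5, 6 }  = { 4, 5 } ∪ { 3, 5, 6 }
  { 2, 3, 4, 5, 6 }  = ᶜ of { 1 }
  |family| = 15
Pass 2 (12 new):
  { 1, 2 }  = ᶜ of { 3, 4, 5, 6 }
  { 1, 6 }  = ᶜ of { 2, 3, 4, 5 }
  { 2, 4 }  = ᶜ of { 1, 3, 5, 6 }
  { 5, 6 }  = ᶜ of { 1, 2, 3, 4 }
  { 2, 3, 6 }  = ᶜ of { 1, 4, 5 }
  { 1, 2, 4, 5 }  = { 1, 4, 5 } ∪ { 1, 2, 4 }
  { 1, 4, 5, 6 }  = { 1, 4, 5 } ∪ { 1, 5, 6 }
  { 1, 2, 3, 4, 5 }  = { 1, 4, 5 } ∪ { 2, 3, 4 }
  { 1, 2, 3, 4, 6 }  = { 2, 3, 4 } ∪ { 1, 2, 3, 6 }
  { 1, 2, 3, 5, 6 }  = { 1, 3, 5, 6 } ∪ { 1, 2, 3, 6 }
  { 1, 2, 4, 5, 6 }  = { 1, 2, 4 } ∪ { 1, 5, 6 }
  { 1, 3, 4, 5, 6 }  = { 1, 4, 5 } ∪ { 1, 3, 5, 6 }
  |family| = 27
Pass 3 (15 new):
  { 2 }  = ᶜ of { 1, 3, 4, 5, 6 }
  { 3 }  = ᶜ of { 1, 2, 4, 5, 6 }
  { 4 }  = ᶜ of { 1, 2, 3, 5, 6 }
  { 5 }  = ᶜ of { 1, 2, 3, 4, 6 }
  { 6 }  = ᶜ of { 1, 2, 3, 4, 5 }
  { 2, 3 }  = ᶜ of { 1, 4, 5, 6 }
  { 3, 6 }  = ᶜ of { 1, 2, 4, 5 }
  { 1, 2, 6 }  = { 1, 6 } ∪ { 1, 2 }
  { 2, 4, 5 }  = { 4, 5 } ∪ { 2, 4 }
  { 4, 5, 6 }  = { 5, 6 } ∪ { 4, 5 }
  { 1, 2, 4, 6 }  = { 1, 6 } ∪ { 2, 4 }
  { 1, 2, 5, 6 }  = { 5, 6 } ∪ { 1, 2 }
  { 2, 3, 4, 6 }  = { 2, 3, 4 } ∪ { 2, 3, 6 }
  { 2, 3, 5, 6 }  = { 5, 6 } ∪ { 2, 3, 6 }
  { 2, 4, 5, 6 }  = { 5, 6 } ∪ { 2, 4 }
  |family| = 42
Pass 4 (18 new):
  { 1, 3 }  = ᶜ of { 2, 4, 5, 6 }
  { 1, 4 }  = ᶜ of { 2, 3, 5, 6 }
  { 1, 5 }  = ᶜ of { 2, 3, 4, 6 }
  { 2, 5 }  = { 2 } ∪ { 5 }
  { 2, 6 }  = { 2 } ∪ { 6 }
  { 3, 4 }  = ᶜ of { 1, 2, 5, 6 }
  { 3, 5 }  = ᶜ of { 1, 2, 4, 6 }
  { 4, 6 }  = { 4 } ∪ { 6 }
  { 1, 2, 3 }  = ᶜ of { 4, 5, 6 }
  { 1, 2, 5 }  = { 1, 2 } ∪ { 5 }
  { 1, 3, 6 }  = ᶜ of { 2, 4, 5 }
  { 1, 4, 6 }  = { 1, 6 } ∪ { 4 }
  { 2, 3, 5 }  = { 2, 3 } ∪ { 5 }
  { 2, 4, 6 }  = { 2, 4 } ∪ { 6 }
  { 2, 5, 6 }  = { 2 } ∪ { 5, 6 }
  { 3, 4, 5 }  = ᶜ of { 1, 2, 6 }
  { 3, 4, 6 }  = { 3, 6 } ∪ { 4 }
  { 1, 3, 4, 5 }  = { 3 } ∪ { 1, 4, 5 }
  |family| = 60
Pass 5. New:
  { 1, 3, 4 }  = ᶜ of { 2, 5, 6 }
  { 1, 3, 5 }  = ᶜ of { 2, 4, 6 }
  { 1, 2, 3, 5 }  = ᶜ of { 4, 6 }
  { 1, 3, 4, 6 }  = ᶜ of { 2, 5 }
  |family| = 64
Pass 6 adds nothing — fixpoint reached.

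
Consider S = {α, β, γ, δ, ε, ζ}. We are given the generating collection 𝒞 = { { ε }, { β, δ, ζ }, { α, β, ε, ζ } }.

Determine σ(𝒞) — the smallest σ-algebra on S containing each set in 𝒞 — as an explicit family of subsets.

Take S₀ = 𝒞 ∪ {∅, S} = { {}, { ε }, { β, δ, ζ }, { α, β, ε, ζ }, S }.
Round 1: +5 →
  { γ, δ }  = complement { α, β, ε, ζ }
  { α, γ, ε }  = complement { β, δ, ζ }
  { β, δ, ε, ζ }  = { β, δ, ζ } ∪ { ε }
  { α, β, γ, δ, ζ }  = complement { ε }
  { α, β, δ, ε, ζ }  = { β, δ, ζ } ∪ { α, β, ε, ζ }
  — 10 sets.
Round 2 (7 new):
  { γ }  = complement { α, β, δ, ε, ζ }
  { α, γ }  = complement { β, δ, ε, ζ }
  { γ, δ, ε }  = { γ, δ } ∪ { ε }
  { α, γ, δ, ε }  = { γ, δ } ∪ { α, γ, ε }
  { β, γ, δ, ζ }  = { β, δ, ζ } ∪ { γ, δ }
  { α, β, γ, ε, ζ }  = { α, γ, ε } ∪ { α, β, ε, ζ }
  { β, γ, δ, ε, ζ }  = { γ, δ } ∪ { β, δ, ε, ζ }
  — 17 sets.
Round 3 (7 new):
  { α }  = complement { β, γ, δ, ε, ζ }
  { δ }  = complement { α, β, γ, ε, ζ }
  { α, ε }  = complement { β, γ, δ, ζ }
  { β, ζ }  = complement { α, γ, δ, ε }
  { γ, ε }  = { γ } ∪ { ε }
  { α, β, ζ }  = complement { γ, δ, ε }
  { α, γ, δ }  = { γ, δ } ∪ { α, γ }
  — 24 sets.
Round 4. New:
  { α, δ }  = { α } ∪ { δ }
  { δ, ε }  = { ε } ∪ { δ }
  { α, δ, ε }  = { α, ε } ∪ { δ }
  { β, γ, ζ }  = { β, ζ } ∪ { γ }
  { β, ε, ζ }  = complement { α, γ, δ }
  { α, β, γ, ζ }  = { β, ζ } ∪ { α, γ }
  { α, β, δ, ζ }  = complement { γ, ε }
  { β, γ, ε, ζ }  = { β, ζ } ∪ { γ, ε }
  — 32 sets.
After Round 5 the family is unchanged; done.

Therefore σ(𝒞) = { {}, { α }, { γ }, { δ }, { ε }, { α, γ }, { α, δ }, { α, ε }, { β, ζ }, { γ, δ }, { γ, ε }, { δ, ε }, { α, β, ζ }, { α, γ, δ }, { α, γ, ε }, { α, δ, ε }, { β, γ, ζ }, { β, δ, ζ }, { β, ε, ζ }, { γ, δ, ε }, { α, β, γ, ζ }, { α, β, δ, ζ }, { α, β, ε, ζ }, { α, γ, δ, ε }, { β, γ, δ, ζ }, { β, γ, ε, ζ }, { β, δ, ε, ζ }, { α, β, γ, δ, ζ }, { α, β, γ, ε, ζ }, { α, β, δ, ε, ζ }, { β, γ, δ, ε, ζ }, S } (|σ(𝒞)| = 32).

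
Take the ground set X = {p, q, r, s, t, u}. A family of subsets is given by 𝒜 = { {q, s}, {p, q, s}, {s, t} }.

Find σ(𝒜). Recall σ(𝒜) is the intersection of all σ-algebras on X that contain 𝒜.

σ(𝒜) (32 sets): { {}, {p}, {q}, {s}, {t}, {p, q}, {p, s}, {p, t}, {q, s}, {q, t}, {r, u}, {s, t}, {p, q, s}, {p, q, t}, {p, r, u}, {p, s, t}, {q, r, u}, {q, s, t}, {r, s, u}, {r, t, u}, {p, q, r, u}, {p, q, s, t}, {p, r, s, u}, {p, r, t, u}, {q, r, s, u}, {q, r, t, u}, {r, s, t, u}, {p, q, r, s, u}, {p, q, r, t, u}, {p, r, s, t, u}, {q, r, s, t, u}, X }

Derivation:
Begin from { {}, {q, s}, {s, t}, {p, q, s}, X } (that is, 𝒜 plus ∅ and X).
Step 1 adds 5:
  {q, s, t}  = {s, t} ∪ {q, s}
  {r, t, u}  = ᶜ of {p, q, s}
  {p, q, r, u}  = ᶜ of {s, t}
  {p, q, s, t}  = {s, t} ∪ {p, q, s}
  {p, r, t, u}  = ᶜ of {q, s}
  [10 total]
Step 2: 7 new —
  {r, u}  = ᶜ of {p, q, s, t}
  {p, r, u}  = ᶜ of {q, s, t}
  {r, s, t, u}  = {s, t} ∪ {r, t, u}
  {p, q, r, s, u}  = {p, q, r, u} ∪ {p, q, s}
  {p, q, r, t, u}  = {p, r, t, u} ∪ {p, q, r, u}
  {p, r, s, t, u}  = {p, r, t, u} ∪ {s, t}
  {q, r, s, t, u}  = {r, t, u} ∪ {q, s}
  [17 total]
Step 3 (6 new):
  {p}  = ᶜ of {q, r, s, t, u}
  {q}  = ᶜ of {p, r, s, t, u}
  {s}  = ᶜ of {p, q, r, t, u}
  {t}  = ᶜ of {p, q, r, s, u}
  {p, q}  = ᶜ of {r, s, t, u}
  {q, r, s, u}  = {r, u} ∪ {q, s}
  [23 total]
Step 4. New:
  {p, s}  = {p} ∪ {s}
  {p, t}  = ᶜ of {q, r, s, u}
  {q, t}  = {q} ∪ {t}
  {p, q, t}  = {p, q} ∪ {t}
  {p, s, t}  = {p} ∪ {s, t}
  {q, r, u}  = {q} ∪ {r, u}
  {r, s, u}  = {r, u} ∪ {s}
  {p, r, s, u}  = {p, r, u} ∪ {s}
  {q, r, t, u}  = {q} ∪ {r, t, u}
  [32 total]
Step 5: closed — nothing new.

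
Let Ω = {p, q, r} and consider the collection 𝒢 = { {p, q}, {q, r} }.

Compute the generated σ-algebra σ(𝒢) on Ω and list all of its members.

Take S₀ = 𝒢 ∪ {∅, Ω} = { {}, {p, q}, {q, r}, Ω }.
Iteration 1 (2 new):
  {p}  = complement {q, r}
  {r}  = complement {p, q}
  [6 total]
Iteration 2. New:
  {p, r}  = {r} ∪ {p}
  [7 total]
Iteration 3. New:
  {q}  = complement {p, r}
  [8 total]
After Iteration 4 the family is unchanged; done.

|σ(𝒢)| = 8.  σ(𝒢) = { {}, {p}, {q}, {r}, {p, q}, {p, r}, {q, r}, Ω }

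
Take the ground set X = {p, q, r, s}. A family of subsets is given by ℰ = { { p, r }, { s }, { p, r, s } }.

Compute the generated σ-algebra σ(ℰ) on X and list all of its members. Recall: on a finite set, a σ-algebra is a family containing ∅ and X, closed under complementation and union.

Seed the family with ℰ together with ∅ and X: { ∅, { s }, { p, r }, { p, r, s }, X }.
Iteration 1 adds 3:
  { q }  = X∖{ p, r, s }
  { q, s }  = X∖{ p, r }
  { p, q, r }  = X∖{ s }
  — 8 sets.
Iteration 2: stable.

Therefore σ(ℰ) = { ∅, { q }, { s }, { p, r }, { q, s }, { p, q, r }, { p, r, s }, X } (|σ(ℰ)| = 8).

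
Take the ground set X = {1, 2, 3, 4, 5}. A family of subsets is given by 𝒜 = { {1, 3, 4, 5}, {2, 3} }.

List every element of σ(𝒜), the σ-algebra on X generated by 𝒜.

Start: 𝒜 ∪ {∅, X} = { ∅, {2, 3}, {1, 3, 4, 5}, X }.
Round 1 (2 new):
  {2}  = {1, 3, 4, 5}ᶜ
  {1, 4, 5}  = {2, 3}ᶜ
Round 2. New:
  {1, 2, 4, 5}  = {1, 4, 5} ∪ {2}
Round 3 adds 1:
  {3}  = {1, 2, 4, 5}ᶜ
Round 4: already closed under ᶜ and ∪.

σ(𝒜) = { ∅, {2}, {3}, {2, 3}, {1, 4, 5}, {1, 2, 4, 5}, {1, 3, 4, 5}, X }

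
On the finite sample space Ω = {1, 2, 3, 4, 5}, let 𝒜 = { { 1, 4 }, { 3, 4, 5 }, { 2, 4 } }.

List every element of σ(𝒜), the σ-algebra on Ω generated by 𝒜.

Seed the family with 𝒜 together with ∅ and Ω: { ∅, { 1, 4 }, { 2, 4 }, { 3, 4, 5 }, Ω }.
Pass 1 adds 6:
  { 1, 2 }  = complement { 3, 4, 5 }
  { 1, 2, 4 }  = { 1, 4 } ∪ { 2, 4 }
  { 1, 3, 5 }  = complement { 2, 4 }
  { 2, 3, 5 }  = complement { 1, 4 }
  { 1, 3, 4, 5 }  = { 3, 4, 5 } ∪ { 1, 4 }
  { 2, 3, 4, 5 }  = { 3, 4, 5 } ∪ { 2, 4 }
  — 11 sets.
Pass 2. New:
  { 1 }  = complement { 2, 3, 4, 5 }
  { 2 }  = complement { 1, 3, 4, 5 }
  { 3, 5 }  = complement { 1, 2, 4 }
  { 1, 2, 3, 5 }  = { 1, 2 } ∪ { 1, 3, 5 }
  — 15 sets.
Pass 3 (1 new):
  { 4 }  = complement { 1, 2, 3, 5 }
  — 16 sets.
Pass 4 adds nothing — fixpoint reached.

Hence σ(𝒜) has 16 members: { ∅, { 1 }, { 2 }, { 4 }, { 1, 2 }, { 1, 4 }, { 2, 4 }, { 3, 5 }, { 1, 2, 4 }, { 1, 3, 5 }, { 2, 3, 5 }, { 3, 4, 5 }, { 1, 2, 3, 5 }, { 1, 3, 4, 5 }, { 2, 3, 4, 5 }, Ω }.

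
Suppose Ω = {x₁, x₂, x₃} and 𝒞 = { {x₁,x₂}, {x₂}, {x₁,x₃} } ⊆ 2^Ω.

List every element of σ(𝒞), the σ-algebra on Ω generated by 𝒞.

σ(𝒞) = { ∅, {x₁}, {x₂}, {x₃}, {x₁,x₂}, {x₁,x₃}, {x₂,x₃}, Ω }

Working:
Initial family (5 sets): { ∅, {x₂}, {x₁,x₂}, {x₁,x₃}, Ω }.
Round 1 (1 new):
  {x₃}  = {x₁,x₂}ᶜ
Round 2. New:
  {x₂,x₃}  = {x₃} ∪ {x₂}
Round 3: 1 new —
  {x₁}  = {x₂,x₃}ᶜ
Round 4: closed — nothing new.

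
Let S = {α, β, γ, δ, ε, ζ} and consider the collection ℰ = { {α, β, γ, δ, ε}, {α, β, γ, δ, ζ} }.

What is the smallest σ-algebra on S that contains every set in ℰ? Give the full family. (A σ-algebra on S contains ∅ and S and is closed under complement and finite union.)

Start: ℰ ∪ {∅, S} = { ∅, {α, β, γ, δ, ε}, {α, β, γ, δ, ζ}, S }.
Pass 1: +2 →
  {ε}  = complement {α, β, γ, δ, ζ}
  {ζ}  = complement {α, β, γ, δ, ε}
  (now 6)
Pass 2 adds 1:
  {ε, ζ}  = {ε} ∪ {ζ}
  (now 7)
Pass 3: +1 →
  {α, β, γ, δ}  = complement {ε, ζ}
  (now 8)
Pass 4: no new sets; the family is a σ-algebra.

Therefore σ(ℰ) = { ∅, {ε}, {ζ}, {ε, ζ}, {α, β, γ, δ}, {α, β, γ, δ, ε}, {α, β, γ, δ, ζ}, S } (|σ(ℰ)| = 8).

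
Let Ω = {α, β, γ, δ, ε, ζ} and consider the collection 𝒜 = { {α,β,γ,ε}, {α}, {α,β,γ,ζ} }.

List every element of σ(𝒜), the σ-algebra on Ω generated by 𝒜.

|σ(𝒜)| = 32.  σ(𝒜) = { {}, {α}, {δ}, {ε}, {ζ}, {α,δ}, {α,ε}, {α,ζ}, {β,γ}, {δ,ε}, {δ,ζ}, {ε,ζ}, {α,β,γ}, {α,δ,ε}, {α,δ,ζ}, {α,ε,ζ}, {β,γ,δ}, {β,γ,ε}, {β,γ,ζ}, {δ,ε,ζ}, {α,β,γ,δ}, {α,β,γ,ε}, {α,β,γ,ζ}, {α,δ,ε,ζ}, {β,γ,δ,ε}, {β,γ,δ,ζ}, {β,γ,ε,ζ}, {α,β,γ,δ,ε}, {α,β,γ,δ,ζ}, {α,β,γ,ε,ζ}, {β,γ,δ,ε,ζ}, Ω }

Working:
Initial family (5 sets): { {}, {α}, {α,β,γ,ε}, {α,β,γ,ζ}, Ω }.
Iteration 1: 4 new —
  {δ,ε}  = complement {α,β,γ,ζ}
  {δ,ζ}  = complement {α,β,γ,ε}
  {α,β,γ,ε,ζ}  = {α,β,γ,ε} ∪ {α,β,γ,ζ}
  {β,γ,δ,ε,ζ}  = complement {α}
Iteration 2 (6 new):
  {δ}  = complement {α,β,γ,ε,ζ}
  {α,δ,ε}  = {α} ∪ {δ,ε}
  {α,δ,ζ}  = {α} ∪ {δ,ζ}
  {δ,ε,ζ}  = {δ,ε} ∪ {δ,ζ}
  {α,β,γ,δ,ε}  = {δ,ε} ∪ {α,β,γ,ε}
  {α,β,γ,δ,ζ}  = {α,β,γ,ζ} ∪ {δ,ζ}
Iteration 3: 7 new —
  {ε}  = complement {α,β,γ,δ,ζ}
  {ζ}  = complement {α,β,γ,δ,ε}
  {α,δ}  = {δ} ∪ {α}
  {α,β,γ}  = complement {δ,ε,ζ}
  {β,γ,ε}  = complement {α,δ,ζ}
  {β,γ,ζ}  = complement {α,δ,ε}
  {α,δ,ε,ζ}  = {δ,ε} ∪ {α,δ,ζ}
Iteration 4: 8 new —
  {α,ε}  = {ε} ∪ {α}
  {α,ζ}  = {ζ} ∪ {α}
  {β,γ}  = complement {α,δ,ε,ζ}
  {ε,ζ}  = {ζ} ∪ {ε}
  {α,β,γ,δ}  = {α,δ} ∪ {α,β,γ}
  {β,γ,δ,ε}  = {δ,ε} ∪ {β,γ,ε}
  {β,γ,δ,ζ}  = {δ,ζ} ∪ {β,γ,ζ}
  {β,γ,ε,ζ}  = complement {α,δ}
Iteration 5 (2 new):
  {α,ε,ζ}  = {ε,ζ} ∪ {α}
  {β,γ,δ}  = {β,γ} ∪ {δ}
Iteration 6: closed — nothing new.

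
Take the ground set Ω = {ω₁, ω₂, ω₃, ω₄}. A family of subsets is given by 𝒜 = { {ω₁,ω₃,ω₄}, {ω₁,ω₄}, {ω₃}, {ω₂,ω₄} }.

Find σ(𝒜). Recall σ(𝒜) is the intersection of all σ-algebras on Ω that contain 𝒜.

Answer: σ(𝒜) = { ∅, {ω₁}, {ω₂}, {ω₃}, {ω₄}, {ω₁,ω₂}, {ω₁,ω₃}, {ω₁,ω₄}, {ω₂,ω₃}, {ω₂,ω₄}, {ω₃,ω₄}, {ω₁,ω₂,ω₃}, {ω₁,ω₂,ω₄}, {ω₁,ω₃,ω₄}, {ω₂,ω₃,ω₄}, Ω }

Trace:
Start: 𝒜 ∪ {∅, Ω} = { ∅, {ω₃}, {ω₁,ω₄}, {ω₂,ω₄}, {ω₁,ω₃,ω₄}, Ω }.
Round 1: +5 →
  {ω₂}  = Ω∖{ω₁,ω₃,ω₄}
  {ω₁,ω₃}  = Ω∖{ω₂,ω₄}
  {ω₂,ω₃}  = Ω∖{ω₁,ω₄}
  {ω₁,ω₂,ω₄}  = Ω∖{ω₃}
  {ω₂,ω₃,ω₄}  = {ω₃} ∪ {ω₂,ω₄}
  (now 11)
Round 2: +2 →
  {ω₁}  = Ω∖{ω₂,ω₃,ω₄}
  {ω₁,ω₂,ω₃}  = {ω₂} ∪ {ω₁,ω₃}
  (now 13)
Round 3: +2 →
  {ω₄}  = Ω∖{ω₁,ω₂,ω₃}
  {ω₁,ω₂}  = {ω₂} ∪ {ω₁}
  (now 15)
Round 4 (1 new):
  {ω₃,ω₄}  = Ω∖{ω₁,ω₂}
  (now 16)
Round 5: stable.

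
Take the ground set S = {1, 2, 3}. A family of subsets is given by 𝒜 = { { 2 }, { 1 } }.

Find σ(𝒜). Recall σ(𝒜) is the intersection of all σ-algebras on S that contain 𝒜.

Seed the family with 𝒜 together with ∅ and S: { ∅, { 1 }, { 2 }, S }.
Pass 1: 3 new —
  { 1, 2 }  = { 2 } ∪ { 1 }
  { 1, 3 }  = ᶜ of { 2 }
  { 2, 3 }  = ᶜ of { 1 }
  |family| = 7
Pass 2: 1 new —
  { 3 }  = ᶜ of { 1, 2 }
  |family| = 8
Pass 3 adds nothing — fixpoint reached.

σ(𝒜) = { ∅, { 1 }, { 2 }, { 3 }, { 1, 2 }, { 1, 3 }, { 2, 3 }, S }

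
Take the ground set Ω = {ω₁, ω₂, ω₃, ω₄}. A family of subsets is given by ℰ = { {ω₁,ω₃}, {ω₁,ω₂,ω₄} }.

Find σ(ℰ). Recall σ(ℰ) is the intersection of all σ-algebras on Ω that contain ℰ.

Begin from { {}, {ω₁,ω₃}, {ω₁,ω₂,ω₄}, Ω } (that is, ℰ plus ∅ and Ω).
Round 1: +2 →
  {ω₃}  = ᶜ of {ω₁,ω₂,ω₄}
  {ω₂,ω₄}  = ᶜ of {ω₁,ω₃}
Round 2 adds 1:
  {ω₂,ω₃,ω₄}  = {ω₃} ∪ {ω₂,ω₄}
Round 3 adds 1:
  {ω₁}  = ᶜ of {ω₂,ω₃,ω₄}
Round 4: stable.

Therefore σ(ℰ) = { {}, {ω₁}, {ω₃}, {ω₁,ω₃}, {ω₂,ω₄}, {ω₁,ω₂,ω₄}, {ω₂,ω₃,ω₄}, Ω } (|σ(ℰ)| = 8).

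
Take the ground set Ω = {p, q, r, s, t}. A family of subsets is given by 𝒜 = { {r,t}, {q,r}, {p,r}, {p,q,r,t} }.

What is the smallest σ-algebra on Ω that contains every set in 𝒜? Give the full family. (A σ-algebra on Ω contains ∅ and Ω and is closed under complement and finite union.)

σ(𝒜) (32 sets): { {}, {p}, {q}, {r}, {s}, {t}, {p,q}, {p,r}, {p,s}, {p,t}, {q,r}, {q,s}, {q,t}, {r,s}, {r,t}, {s,t}, {p,q,r}, {p,q,s}, {p,q,t}, {p,r,s}, {p,r,t}, {p,s,t}, {q,r,s}, {q,r,t}, {q,s,t}, {r,s,t}, {p,q,r,s}, {p,q,r,t}, {p,q,s,t}, {p,r,s,t}, {q,r,s,t}, Ω }

Working:
Initial family (6 sets): { {}, {p,r}, {q,r}, {r,t}, {p,q,r,t}, Ω }.
Pass 1: 7 new —
  {s}  = ᶜ of {p,q,r,t}
  {p,q,r}  = {q,r} ∪ {p,r}
  {p,q,s}  = ᶜ of {r,t}
  {p,r,t}  = {p,r} ∪ {r,t}
  {p,s,t}  = ᶜ of {q,r}
  {q,r,t}  = {q,r} ∪ {r,t}
  {q,s,t}  = ᶜ of {p,r}
  [13 total]
Pass 2: +10 →
  {p,s}  = ᶜ of {q,r,t}
  {q,s}  = ᶜ of {p,r,t}
  {s,t}  = ᶜ of {p,q,r}
  {p,r,s}  = {p,r} ∪ {s}
  {q,r,s}  = {q,r} ∪ {s}
  {r,s,t}  = {s} ∪ {r,t}
  {p,q,r,s}  = {p,q,r} ∪ {p,q,s}
  {p,q,s,t}  = {p,s,t} ∪ {p,q,s}
  {p,r,s,t}  = {p,s,t} ∪ {p,r,t}
  {q,r,s,t}  = {q,r,t} ∪ {s}
  [23 total]
Pass 3. New:
  {p}  = ᶜ of {q,r,s,t}
  {q}  = ᶜ of {p,r,s,t}
  {r}  = ᶜ of {p,q,s,t}
  {t}  = ᶜ of {p,q,r,s}
  {p,q}  = ᶜ of {r,s,t}
  {p,t}  = ᶜ of {q,r,s}
  {q,t}  = ᶜ of {p,r,s}
  [30 total]
Pass 4: 2 new —
  {r,s}  = {r} ∪ {s}
  {p,q,t}  = {q,t} ∪ {p,q}
  [32 total]
Pass 5: no new sets; the family is a σ-algebra.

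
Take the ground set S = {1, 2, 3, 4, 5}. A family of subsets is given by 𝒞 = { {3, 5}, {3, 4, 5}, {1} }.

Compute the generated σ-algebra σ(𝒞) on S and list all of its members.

σ(𝒞) = { {}, {1}, {2}, {4}, {1, 2}, {1, 4}, {2, 4}, {3, 5}, {1, 2, 4}, {1, 3, 5}, {2, 3, 5}, {3, 4, 5}, {1, 2, 3, 5}, {1, 3, 4, 5}, {2, 3, 4, 5}, S }

Working:
Seed the family with 𝒞 together with ∅ and S: { {}, {1}, {3, 5}, {3, 4, 5}, S }.
Iteration 1 (5 new):
  {1, 2}  = {3, 4, 5}ᶜ
  {1, 2, 4}  = {3, 5}ᶜ
  {1, 3, 5}  = {3, 5} ∪ {1}
  {1, 3, 4, 5}  = {3, 4, 5} ∪ {1}
  {2, 3, 4, 5}  = {1}ᶜ
  — 10 sets.
Iteration 2 (3 new):
  {2}  = {1, 3, 4, 5}ᶜ
  {2, 4}  = {1, 3, 5}ᶜ
  {1, 2, 3, 5}  = {1, 2} ∪ {1, 3, 5}
  — 13 sets.
Iteration 3 (2 new):
  {4}  = {1, 2, 3, 5}ᶜ
  {2, 3, 5}  = {3, 5} ∪ {2}
  — 15 sets.
Iteration 4 adds 1:
  {1, 4}  = {2, 3, 5}ᶜ
  — 16 sets.
Iteration 5: closed — nothing new.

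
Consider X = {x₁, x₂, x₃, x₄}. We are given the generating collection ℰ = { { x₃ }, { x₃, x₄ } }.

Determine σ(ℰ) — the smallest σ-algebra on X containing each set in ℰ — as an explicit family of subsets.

Answer: σ(ℰ) = { {  }, { x₃ }, { x₄ }, { x₁, x₂ }, { x₃, x₄ }, { x₁, x₂, x₃ }, { x₁, x₂, x₄ }, X }

Working:
Start: ℰ ∪ {∅, X} = { {  }, { x₃ }, { x₃, x₄ }, X }.
Pass 1: 2 new —
  { x₁, x₂ }  = { x₃, x₄ }ᶜ
  { x₁, x₂, x₄ }  = { x₃ }ᶜ
Pass 2. New:
  { x₁, x₂, x₃ }  = { x₃ } ∪ { x₁, x₂ }
Pass 3: 1 new —
  { x₄ }  = { x₁, x₂, x₃ }ᶜ
Pass 4 adds nothing — fixpoint reached.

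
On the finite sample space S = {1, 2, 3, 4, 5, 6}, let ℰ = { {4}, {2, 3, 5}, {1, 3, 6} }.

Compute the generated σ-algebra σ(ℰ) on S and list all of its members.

Begin from { ∅, {4}, {1, 3, 6}, {2, 3, 5}, S } (that is, ℰ plus ∅ and S).
Pass 1 (5 new):
  {1, 4, 6}  = {2, 3, 5}ᶜ
  {2, 4, 5}  = {1, 3, 6}ᶜ
  {1, 3, 4, 6}  = {1, 3, 6} ∪ {4}
  {2, 3, 4, 5}  = {2, 3, 5} ∪ {4}
  {1, 2, 3, 5, 6}  = {4}ᶜ
  (now 10)
Pass 2 adds 3:
  {1, 6}  = {2, 3, 4, 5}ᶜ
  {2, 5}  = {1, 3, 4, 6}ᶜ
  {1, 2, 4, 5, 6}  = {1, 4, 6} ∪ {2, 4, 5}
  (now 13)
Pass 3: +2 →
  {3}  = {1, 2, 4, 5, 6}ᶜ
  {1, 2, 5, 6}  = {2, 5} ∪ {1, 6}
  (now 15)
Pass 4: 1 new —
  {3, 4}  = {1, 2, 5, 6}ᶜ
  (now 16)
Pass 5 adds nothing — fixpoint reached.

Therefore σ(ℰ) = { ∅, {3}, {4}, {1, 6}, {2, 5}, {3, 4}, {1, 3, 6}, {1, 4, 6}, {2, 3, 5}, {2, 4, 5}, {1, 2, 5, 6}, {1, 3, 4, 6}, {2, 3, 4, 5}, {1, 2, 3, 5, 6}, {1, 2, 4, 5, 6}, S } (|σ(ℰ)| = 16).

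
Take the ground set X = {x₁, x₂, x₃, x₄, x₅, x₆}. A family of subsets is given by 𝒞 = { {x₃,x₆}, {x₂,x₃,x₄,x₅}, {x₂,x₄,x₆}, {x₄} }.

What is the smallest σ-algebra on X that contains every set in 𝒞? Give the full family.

Start: 𝒞 ∪ {∅, X} = { {}, {x₄}, {x₃,x₆}, {x₂,x₄,x₆}, {x₂,x₃,x₄,x₅}, X }.
Step 1: +7 →
  {x₁,x₆}  = {x₂,x₃,x₄,x₅}ᶜ
  {x₁,x₃,x₅}  = {x₂,x₄,x₆}ᶜ
  {x₃,x₄,x₆}  = {x₃,x₆} ∪ {x₄}
  {x₁,x₂,x₄,x₅}  = {x₃,x₆}ᶜ
  {x₂,x₃,x₄,x₆}  = {x₂,x₄,x₆} ∪ {x₃,x₆}
  {x₁,x₂,x₃,x₅,x₆}  = {x₄}ᶜ
  {x₂,x₃,x₄,x₅,x₆}  = {x₂,x₄,x₆} ∪ {x₂,x₃,x₄,x₅}
  (now 13)
Step 2: 13 new —
  {x₁}  = {x₂,x₃,x₄,x₅,x₆}ᶜ
  {x₁,x₅}  = {x₂,x₃,x₄,x₆}ᶜ
  {x₁,x₂,x₅}  = {x₃,x₄,x₆}ᶜ
  {x₁,x₃,x₆}  = {x₁,x₆} ∪ {x₃,x₆}
  {x₁,x₄,x₆}  = {x₁,x₆} ∪ {x₄}
  {x₁,x₂,x₄,x₆}  = {x₂,x₄,x₆} ∪ {x₁,x₆}
  {x₁,x₃,x₄,x₅}  = {x₁,x₃,x₅} ∪ {x₄}
  {x₁,x₃,x₄,x₆}  = {x₁,x₆} ∪ {x₃,x₄,x₆}
  {x₁,x₃,x₅,x₆}  = {x₁,x₆} ∪ {x₁,x₃,x₅}
  {x₁,x₂,x₃,x₄,x₅}  = {x₁,x₃,x₅} ∪ {x₂,x₃,x₄,x₅}
  {x₁,x₂,x₃,x₄,x₆}  = {x₁,x₆} ∪ {x₂,x₃,x₄,x₆}
  {x₁,x₂,x₄,x₅,x₆}  = {x₂,x₄,x₆} ∪ {x₁,x₂,x₄,x₅}
  {x₁,x₃,x₄,x₅,x₆}  = {x₁,x₃,x₅} ∪ {x₃,x₄,x₆}
  (now 26)
Step 3: +16 →
  {x₂}  = {x₁,x₃,x₄,x₅,x₆}ᶜ
  {x₃}  = {x₁,x₂,x₄,x₅,x₆}ᶜ
  {x₅}  = {x₁,x₂,x₃,x₄,x₆}ᶜ
  {x₆}  = {x₁,x₂,x₃,x₄,x₅}ᶜ
  {x₁,x₄}  = {x₄} ∪ {x₁}
  {x₂,x₄}  = {x₁,x₃,x₅,x₆}ᶜ
  {x₂,x₅}  = {x₁,x₃,x₄,x₆}ᶜ
  {x₂,x₆}  = {x₁,x₃,x₄,x₅}ᶜ
  {x₃,x₅}  = {x₁,x₂,x₄,x₆}ᶜ
  {x₁,x₄,x₅}  = {x₁,x₅} ∪ {x₄}
  {x₁,x₅,x₆}  = {x₁,x₆} ∪ {x₁,x₅}
  {x₂,x₃,x₅}  = {x₁,x₄,x₆}ᶜ
  {x₂,x₄,x₅}  = {x₁,x₃,x₆}ᶜ
  {x₁,x₂,x₃,x₅}  = {x₁,x₃,x₅} ∪ {x₁,x₂,x₅}
  {x₁,x₂,x₅,x₆}  = {x₁,x₆} ∪ {x₁,x₂,x₅}
  {x₁,x₄,x₅,x₆}  = {x₁,x₄,x₆} ∪ {x₁,x₅}
  (now 42)
Step 4 adds 19:
  {x₁,x₂}  = {x₂} ∪ {x₁}
  {x₁,x₃}  = {x₃} ∪ {x₁}
  {x₂,x₃}  = {x₁,x₄,x₅,x₆}ᶜ
  {x₃,x₄}  = {x₁,x₂,x₅,x₆}ᶜ
  {x₄,x₅}  = {x₄} ∪ {x₅}
  {x₄,x₆}  = {x₁,x₂,x₃,x₅}ᶜ
  {x₅,x₆}  = {x₆} ∪ {x₅}
  {x₁,x₂,x₄}  = {x₂} ∪ {x₁,x₄}
  {x₁,x₂,x₆}  = {x₁,x₆} ∪ {x₂}
  {x₁,x₃,x₄}  = {x₃} ∪ {x₁,x₄}
  {x₂,x₃,x₄}  = {x₁,x₅,x₆}ᶜ
  {x₂,x₃,x₆}  = {x₁,x₄,x₅}ᶜ
  {x₂,x₅,x₆}  = {x₂,x₆} ∪ {x₂,x₅}
  {x₃,x₄,x₅}  = {x₃,x₅} ∪ {x₄}
  {x₃,x₅,x₆}  = {x₃,x₅} ∪ {x₃,x₆}
  {x₁,x₂,x₃,x₆}  = {x₁,x₃,x₆} ∪ {x₂}
  {x₂,x₃,x₅,x₆}  = {x₁,x₄}ᶜ
  {x₂,x₄,x₅,x₆}  = {x₂,x₄,x₆} ∪ {x₂,x₄,x₅}
  {x₃,x₄,x₅,x₆}  = {x₃,x₅} ∪ {x₃,x₄,x₆}
  (now 61)
Step 5 adds 3:
  {x₁,x₂,x₃}  = {x₂} ∪ {x₁,x₃}
  {x₄,x₅,x₆}  = {x₅,x₆} ∪ {x₄,x₅}
  {x₁,x₂,x₃,x₄}  = {x₅,x₆}ᶜ
  (now 64)
Step 6: stable.

Hence σ(𝒞) has 64 members: { {}, {x₁}, {x₂}, {x₃}, {x₄}, {x₅}, {x₆}, {x₁,x₂}, {x₁,x₃}, {x₁,x₄}, {x₁,x₅}, {x₁,x₆}, {x₂,x₃}, {x₂,x₄}, {x₂,x₅}, {x₂,x₆}, {x₃,x₄}, {x₃,x₅}, {x₃,x₆}, {x₄,x₅}, {x₄,x₆}, {x₅,x₆}, {x₁,x₂,x₃}, {x₁,x₂,x₄}, {x₁,x₂,x₅}, {x₁,x₂,x₆}, {x₁,x₃,x₄}, {x₁,x₃,x₅}, {x₁,x₃,x₆}, {x₁,x₄,x₅}, {x₁,x₄,x₆}, {x₁,x₅,x₆}, {x₂,x₃,x₄}, {x₂,x₃,x₅}, {x₂,x₃,x₆}, {x₂,x₄,x₅}, {x₂,x₄,x₆}, {x₂,x₅,x₆}, {x₃,x₄,x₅}, {x₃,x₄,x₆}, {x₃,x₅,x₆}, {x₄,x₅,x₆}, {x₁,x₂,x₃,x₄}, {x₁,x₂,x₃,x₅}, {x₁,x₂,x₃,x₆}, {x₁,x₂,x₄,x₅}, {x₁,x₂,x₄,x₆}, {x₁,x₂,x₅,x₆}, {x₁,x₃,x₄,x₅}, {x₁,x₃,x₄,x₆}, {x₁,x₃,x₅,x₆}, {x₁,x₄,x₅,x₆}, {x₂,x₃,x₄,x₅}, {x₂,x₃,x₄,x₆}, {x₂,x₃,x₅,x₆}, {x₂,x₄,x₅,x₆}, {x₃,x₄,x₅,x₆}, {x₁,x₂,x₃,x₄,x₅}, {x₁,x₂,x₃,x₄,x₆}, {x₁,x₂,x₃,x₅,x₆}, {x₁,x₂,x₄,x₅,x₆}, {x₁,x₃,x₄,x₅,x₆}, {x₂,x₃,x₄,x₅,x₆}, X }.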